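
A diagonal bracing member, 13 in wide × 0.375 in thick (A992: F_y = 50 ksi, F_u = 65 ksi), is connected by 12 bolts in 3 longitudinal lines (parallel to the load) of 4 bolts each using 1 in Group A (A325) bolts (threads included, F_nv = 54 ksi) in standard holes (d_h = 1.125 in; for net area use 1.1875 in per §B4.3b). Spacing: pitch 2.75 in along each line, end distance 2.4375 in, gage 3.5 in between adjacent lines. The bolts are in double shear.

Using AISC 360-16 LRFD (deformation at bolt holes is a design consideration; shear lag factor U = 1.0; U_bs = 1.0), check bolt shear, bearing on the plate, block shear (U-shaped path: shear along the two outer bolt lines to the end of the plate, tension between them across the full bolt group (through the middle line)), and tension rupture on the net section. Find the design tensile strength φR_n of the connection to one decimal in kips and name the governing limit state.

Bolt shear: A_b = π(1)²/4 = 0.7854 in². φR_n = 0.75 × 54 × 0.7854 × 12 × 2 = 763.4 kips.
Bearing (0.375 in plate, F_u = 65 ksi): end bolts L_c = 2.4375 − 1.125/2 = 1.875, R_n = min(1.2×1.875×0.375×65, 2.4×1×0.375×65) = 54.844 kips/bolt; interior L_c = 2.75 − 1.125 = 1.625, R_n = 47.531 kips/bolt. φR_n = 0.75 × (3×54.844 + 9×47.531) = 444.2 kips.
Block shear: shear path 2×[2.4375+3×2.75] = 2×10.6875 in, A_gv = 8.0156, A_nv = 2×(10.6875 − 3.5×1.1875)×0.375 = 4.8984 in²; tension across gage: (7 − 2×1.1875)×0.375 = 1.7344 in². R_n = min(0.6×65×4.8984, 0.6×50×8.0156) + 1.0×65×1.7344 = min(191.04, 240.47) + 112.74 = 303.78 kips. φR_n = 0.75 × 303.78 = 227.8 kips.
Tension rupture (net): A_n = (13 − 3×1.1875)×0.375 = 3.5391 in² (U = 1.0, A_e = A_n). φR_n = 0.75 × 65 × 3.5391 = 172.5 kips.
Governing: min(763.4, 444.2, 227.8, 172.5) = 172.5 kips → net-section rupture.

172.5 kips (net-section rupture governs)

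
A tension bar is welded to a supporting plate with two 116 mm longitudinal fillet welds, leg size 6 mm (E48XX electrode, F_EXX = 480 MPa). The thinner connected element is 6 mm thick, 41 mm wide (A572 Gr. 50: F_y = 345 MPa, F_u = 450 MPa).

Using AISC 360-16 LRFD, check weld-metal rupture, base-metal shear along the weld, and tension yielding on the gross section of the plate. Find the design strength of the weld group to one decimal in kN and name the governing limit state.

76.4 kN (gross-section yield governs)

Weld metal: throat = 0.707×6 = 4.242 mm, L = 2×116 = 232 mm. φR_n = 0.75 × 0.6 × 480 × 4.242 × 232 = 212.6 kN.
Base metal shear (6 mm plate): yield φR_n = 1.0×0.6×345×6×232 = 288.1 kN; rupture φR_n = 0.75×0.6×450×6×232 = 281.9 kN; take 281.9 kN (rupture).
Tension yield (gross): A_g = 41×6 = 246 mm². φR_n = 0.90 × 345 × 246 = 76.4 kN.
Governing: min(212.6, 281.9, 76.4) = 76.4 kN → gross-section yield.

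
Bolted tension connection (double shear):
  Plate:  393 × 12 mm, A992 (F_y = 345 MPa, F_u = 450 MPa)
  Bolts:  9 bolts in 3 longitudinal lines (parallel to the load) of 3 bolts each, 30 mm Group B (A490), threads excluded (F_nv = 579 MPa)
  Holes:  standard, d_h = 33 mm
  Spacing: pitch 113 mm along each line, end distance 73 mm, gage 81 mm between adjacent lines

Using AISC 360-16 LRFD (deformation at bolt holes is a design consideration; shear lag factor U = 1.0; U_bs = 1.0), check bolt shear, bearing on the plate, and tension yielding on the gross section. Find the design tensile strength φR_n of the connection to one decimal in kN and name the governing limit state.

Bolt shear: A_b = π(30)²/4 = 706.86 mm². φR_n = 0.75 × 579 × 706.86 × 9 × 2 = 5525.2 kN.
Bearing (12 mm plate, F_u = 450 MPa): end bolts L_c = 73 − 33/2 = 56.5, R_n = min(1.2×56.5×12×450, 2.4×30×12×450) = 366.12 kN/bolt; interior L_c = 113 − 33 = 80, R_n = 388.8 kN/bolt. φR_n = 0.75 × (3×366.12 + 6×388.8) = 2573.4 kN.
Tension yield (gross): A_g = 393×12 = 4716 mm². φR_n = 0.90 × 345 × 4716 = 1464.3 kN.
Governing: min(5525.2, 2573.4, 1464.3) = 1464.3 kN → gross-section yield.

1464.3 kN (gross-section yield governs)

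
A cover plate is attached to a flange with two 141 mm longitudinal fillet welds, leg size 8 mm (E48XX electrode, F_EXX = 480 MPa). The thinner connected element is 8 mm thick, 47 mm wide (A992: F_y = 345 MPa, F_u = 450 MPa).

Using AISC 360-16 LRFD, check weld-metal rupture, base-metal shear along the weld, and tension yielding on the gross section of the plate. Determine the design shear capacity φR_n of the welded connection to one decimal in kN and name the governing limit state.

Weld metal: throat = 0.707×8 = 5.656 mm, L = 2×141 = 282 mm. φR_n = 0.75 × 0.6 × 480 × 5.656 × 282 = 344.5 kN.
Base metal shear (8 mm plate): yield φR_n = 1.0×0.6×345×8×282 = 467.0 kN; rupture φR_n = 0.75×0.6×450×8×282 = 456.8 kN; take 456.8 kN (rupture).
Tension yield (gross): A_g = 47×8 = 376 mm². φR_n = 0.90 × 345 × 376 = 116.7 kN.
Governing: min(344.5, 456.8, 116.7) = 116.7 kN → gross-section yield.

116.7 kN (gross-section yield governs)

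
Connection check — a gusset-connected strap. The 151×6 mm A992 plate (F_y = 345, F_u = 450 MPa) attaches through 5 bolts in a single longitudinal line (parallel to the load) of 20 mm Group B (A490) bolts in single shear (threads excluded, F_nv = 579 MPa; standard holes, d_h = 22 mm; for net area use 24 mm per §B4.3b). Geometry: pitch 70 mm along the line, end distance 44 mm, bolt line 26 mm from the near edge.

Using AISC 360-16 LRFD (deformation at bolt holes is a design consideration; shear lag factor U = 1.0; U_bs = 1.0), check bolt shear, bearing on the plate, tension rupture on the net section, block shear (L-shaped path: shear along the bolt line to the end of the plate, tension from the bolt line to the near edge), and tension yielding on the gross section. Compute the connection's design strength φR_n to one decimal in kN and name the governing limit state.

257.2 kN (net-section rupture governs)

Bolt shear: A_b = π(20)²/4 = 314.16 mm². φR_n = 0.75 × 579 × 314.16 × 5 × 1 = 682.1 kN.
Bearing (6 mm plate, F_u = 450 MPa): end bolts L_c = 44 − 22/2 = 33, R_n = min(1.2×33×6×450, 2.4×20×6×450) = 106.92 kN/bolt; interior L_c = 70 − 22 = 48, R_n = 129.6 kN/bolt. φR_n = 0.75 × (1×106.92 + 4×129.6) = 469.0 kN.
Tension rupture (net): A_n = (151 − 1×24)×6 = 762 mm² (U = 1.0, A_e = A_n). φR_n = 0.75 × 450 × 762 = 257.2 kN.
Block shear: shear path 1×[44+4×70] = 1×324 mm, A_gv = 1944, A_nv = 1×(324 − 4.5×24)×6 = 1296 mm²; tension to near edge: (26 − 0.5×24)×6 = 84 mm². R_n = min(0.6×450×1296, 0.6×345×1944) + 1.0×450×84 = min(349.92, 402.41) + 37.8 = 387.72 kN. φR_n = 0.75 × 387.72 = 290.8 kN.
Tension yield (gross): A_g = 151×6 = 906 mm². φR_n = 0.90 × 345 × 906 = 281.3 kN.
Governing: min(682.1, 469.0, 257.2, 290.8, 281.3) = 257.2 kN → net-section rupture.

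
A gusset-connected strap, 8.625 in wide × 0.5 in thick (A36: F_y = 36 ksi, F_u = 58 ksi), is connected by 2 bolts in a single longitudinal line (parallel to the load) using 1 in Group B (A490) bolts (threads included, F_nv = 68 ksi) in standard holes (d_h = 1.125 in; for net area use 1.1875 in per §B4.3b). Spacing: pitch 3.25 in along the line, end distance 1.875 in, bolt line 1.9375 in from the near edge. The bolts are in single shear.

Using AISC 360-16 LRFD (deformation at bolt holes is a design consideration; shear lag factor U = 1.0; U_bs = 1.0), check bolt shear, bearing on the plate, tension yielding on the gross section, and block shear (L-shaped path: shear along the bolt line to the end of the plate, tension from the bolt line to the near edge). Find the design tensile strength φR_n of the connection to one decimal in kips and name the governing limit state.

Bolt shear: A_b = π(1)²/4 = 0.7854 in². φR_n = 0.75 × 68 × 0.7854 × 2 × 1 = 80.1 kips.
Bearing (0.5 in plate, F_u = 58 ksi): end bolts L_c = 1.875 − 1.125/2 = 1.3125, R_n = min(1.2×1.3125×0.5×58, 2.4×1×0.5×58) = 45.675 kips/bolt; interior L_c = 3.25 − 1.125 = 2.125, R_n = 69.6 kips/bolt. φR_n = 0.75 × (1×45.675 + 1×69.6) = 86.5 kips.
Tension yield (gross): A_g = 8.625×0.5 = 4.3125 in². φR_n = 0.90 × 36 × 4.3125 = 139.7 kips.
Block shear: shear path 1×[1.875+1×3.25] = 1×5.125 in, A_gv = 2.5625, A_nv = 1×(5.125 − 1.5×1.1875)×0.5 = 1.6719 in²; tension to near edge: (1.9375 − 0.5×1.1875)×0.5 = 0.67188 in². R_n = min(0.6×58×1.6719, 0.6×36×2.5625) + 1.0×58×0.67188 = min(58.182, 55.35) + 38.969 = 94.319 kips. φR_n = 0.75 × 94.319 = 70.7 kips.
Governing: min(80.1, 86.5, 139.7, 70.7) = 70.7 kips → block shear.

70.7 kips (block shear governs)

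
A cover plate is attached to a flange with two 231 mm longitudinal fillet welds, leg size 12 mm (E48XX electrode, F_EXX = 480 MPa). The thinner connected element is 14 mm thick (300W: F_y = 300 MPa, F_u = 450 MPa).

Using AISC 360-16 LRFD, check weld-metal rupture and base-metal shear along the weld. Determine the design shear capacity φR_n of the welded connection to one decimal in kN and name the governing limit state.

Weld metal: throat = 0.707×12 = 8.484 mm, L = 2×231 = 462 mm. φR_n = 0.75 × 0.6 × 480 × 8.484 × 462 = 846.6 kN.
Base metal shear (14 mm plate): yield φR_n = 1.0×0.6×300×14×462 = 1164.2 kN; rupture φR_n = 0.75×0.6×450×14×462 = 1309.8 kN; take 1164.2 kN (yield).
Governing: min(846.6, 1164.2) = 846.6 kN → weld metal.

846.6 kN (weld metal governs)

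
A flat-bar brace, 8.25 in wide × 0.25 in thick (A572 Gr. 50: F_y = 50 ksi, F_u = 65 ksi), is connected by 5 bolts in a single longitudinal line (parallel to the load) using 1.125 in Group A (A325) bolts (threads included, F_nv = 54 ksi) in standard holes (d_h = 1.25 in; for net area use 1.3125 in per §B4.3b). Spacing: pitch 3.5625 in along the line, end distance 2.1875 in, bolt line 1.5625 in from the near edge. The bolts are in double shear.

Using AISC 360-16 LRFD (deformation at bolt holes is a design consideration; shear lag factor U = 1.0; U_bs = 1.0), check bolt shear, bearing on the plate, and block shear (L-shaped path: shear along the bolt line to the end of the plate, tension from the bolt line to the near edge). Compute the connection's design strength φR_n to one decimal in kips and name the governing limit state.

Bolt shear: A_b = π(1.125)²/4 = 0.99402 in². φR_n = 0.75 × 54 × 0.99402 × 5 × 2 = 402.6 kips.
Bearing (0.25 in plate, F_u = 65 ksi): end bolts L_c = 2.1875 − 1.25/2 = 1.5625, R_n = min(1.2×1.5625×0.25×65, 2.4×1.125×0.25×65) = 30.469 kips/bolt; interior L_c = 3.5625 − 1.25 = 2.3125, R_n = 43.875 kips/bolt. φR_n = 0.75 × (1×30.469 + 4×43.875) = 154.5 kips.
Block shear: shear path 1×[2.1875+4×3.5625] = 1×16.4375 in, A_gv = 4.1094, A_nv = 1×(16.4375 − 4.5×1.3125)×0.25 = 2.6328 in²; tension to near edge: (1.5625 − 0.5×1.3125)×0.25 = 0.22656 in². R_n = min(0.6×65×2.6328, 0.6×50×4.1094) + 1.0×65×0.22656 = min(102.68, 123.28) + 14.726 = 117.41 kips. φR_n = 0.75 × 117.41 = 88.1 kips.
Governing: min(402.6, 154.5, 88.1) = 88.1 kips → block shear.

88.1 kips (block shear governs)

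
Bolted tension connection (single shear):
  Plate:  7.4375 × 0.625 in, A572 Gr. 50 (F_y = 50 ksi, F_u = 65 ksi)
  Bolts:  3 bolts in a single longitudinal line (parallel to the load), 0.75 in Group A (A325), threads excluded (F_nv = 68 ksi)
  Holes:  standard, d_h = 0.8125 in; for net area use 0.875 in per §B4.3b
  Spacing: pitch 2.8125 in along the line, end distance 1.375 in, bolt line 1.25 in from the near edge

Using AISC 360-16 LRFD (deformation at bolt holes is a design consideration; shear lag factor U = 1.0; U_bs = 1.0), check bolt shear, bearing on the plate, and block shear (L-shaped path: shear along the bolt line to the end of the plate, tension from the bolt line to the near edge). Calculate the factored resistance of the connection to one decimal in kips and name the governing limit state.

67.6 kips (bolt shear governs)

Bolt shear: A_b = π(0.75)²/4 = 0.44179 in². φR_n = 0.75 × 68 × 0.44179 × 3 × 1 = 67.6 kips.
Bearing (0.625 in plate, F_u = 65 ksi): end bolts L_c = 1.375 − 0.8125/2 = 0.96875, R_n = min(1.2×0.96875×0.625×65, 2.4×0.75×0.625×65) = 47.227 kips/bolt; interior L_c = 2.8125 − 0.8125 = 2, R_n = 73.125 kips/bolt. φR_n = 0.75 × (1×47.227 + 2×73.125) = 145.1 kips.
Block shear: shear path 1×[1.375+2×2.8125] = 1×7 in, A_gv = 4.375, A_nv = 1×(7 − 2.5×0.875)×0.625 = 3.0078 in²; tension to near edge: (1.25 − 0.5×0.875)×0.625 = 0.50781 in². R_n = min(0.6×65×3.0078, 0.6×50×4.375) + 1.0×65×0.50781 = min(117.3, 131.25) + 33.008 = 150.31 kips. φR_n = 0.75 × 150.31 = 112.7 kips.
Governing: min(67.6, 145.1, 112.7) = 67.6 kips → bolt shear.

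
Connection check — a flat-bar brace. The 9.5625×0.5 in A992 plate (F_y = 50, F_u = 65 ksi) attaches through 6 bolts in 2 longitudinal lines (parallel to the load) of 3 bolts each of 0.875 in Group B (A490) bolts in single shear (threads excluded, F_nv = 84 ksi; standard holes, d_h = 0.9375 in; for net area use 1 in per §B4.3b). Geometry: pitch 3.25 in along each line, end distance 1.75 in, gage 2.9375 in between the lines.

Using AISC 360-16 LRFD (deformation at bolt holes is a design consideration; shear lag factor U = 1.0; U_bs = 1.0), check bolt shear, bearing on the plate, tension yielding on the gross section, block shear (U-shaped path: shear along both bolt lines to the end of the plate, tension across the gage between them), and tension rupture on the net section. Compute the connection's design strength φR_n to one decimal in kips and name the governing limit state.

184.3 kips (net-section rupture governs)

Bolt shear: A_b = π(0.875)²/4 = 0.60132 in². φR_n = 0.75 × 84 × 0.60132 × 6 × 1 = 227.3 kips.
Bearing (0.5 in plate, F_u = 65 ksi): end bolts L_c = 1.75 − 0.9375/2 = 1.28125, R_n = min(1.2×1.28125×0.5×65, 2.4×0.875×0.5×65) = 49.969 kips/bolt; interior L_c = 3.25 − 0.9375 = 2.3125, R_n = 68.25 kips/bolt. φR_n = 0.75 × (2×49.969 + 4×68.25) = 279.7 kips.
Tension yield (gross): A_g = 9.5625×0.5 = 4.7813 in². φR_n = 0.90 × 50 × 4.7813 = 215.2 kips.
Block shear: shear path 2×[1.75+2×3.25] = 2×8.25 in, A_gv = 8.25, A_nv = 2×(8.25 − 2.5×1)×0.5 = 5.75 in²; tension across gage: (2.9375 − 1×1)×0.5 = 0.96875 in². R_n = min(0.6×65×5.75, 0.6×50×8.25) + 1.0×65×0.96875 = min(224.25, 247.5) + 62.969 = 287.22 kips. φR_n = 0.75 × 287.22 = 215.4 kips.
Tension rupture (net): A_n = (9.5625 − 2×1)×0.5 = 3.7813 in² (U = 1.0, A_e = A_n). φR_n = 0.75 × 65 × 3.7813 = 184.3 kips.
Governing: min(227.3, 279.7, 215.2, 215.4, 184.3) = 184.3 kips → net-section rupture.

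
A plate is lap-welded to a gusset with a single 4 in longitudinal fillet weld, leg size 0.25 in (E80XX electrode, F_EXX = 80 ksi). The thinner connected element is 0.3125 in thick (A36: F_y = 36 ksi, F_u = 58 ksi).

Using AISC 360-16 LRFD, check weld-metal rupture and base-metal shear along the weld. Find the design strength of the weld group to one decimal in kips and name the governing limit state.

Weld metal: throat = 0.707×0.25 = 0.17675 in, L = 4 in. φR_n = 0.75 × 0.6 × 80 × 0.17675 × 4 = 25.5 kips.
Base metal shear (0.3125 in plate): yield φR_n = 1.0×0.6×36×0.3125×4 = 27.0 kips; rupture φR_n = 0.75×0.6×58×0.3125×4 = 32.6 kips; take 27.0 kips (yield).
Governing: min(25.5, 27.0) = 25.5 kips → weld metal.

25.5 kips (weld metal governs)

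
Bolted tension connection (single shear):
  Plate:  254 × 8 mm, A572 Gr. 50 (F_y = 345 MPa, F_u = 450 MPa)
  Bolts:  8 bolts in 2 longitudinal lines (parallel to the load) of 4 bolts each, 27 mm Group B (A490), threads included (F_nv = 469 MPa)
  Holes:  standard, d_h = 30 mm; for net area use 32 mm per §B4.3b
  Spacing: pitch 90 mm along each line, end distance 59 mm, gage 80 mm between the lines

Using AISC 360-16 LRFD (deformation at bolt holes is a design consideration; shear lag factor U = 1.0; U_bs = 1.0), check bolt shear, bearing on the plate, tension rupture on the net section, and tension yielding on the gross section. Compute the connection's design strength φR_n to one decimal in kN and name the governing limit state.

513.0 kN (net-section rupture governs)

Bolt shear: A_b = π(27)²/4 = 572.56 mm². φR_n = 0.75 × 469 × 572.56 × 8 × 1 = 1611.2 kN.
Bearing (8 mm plate, F_u = 450 MPa): end bolts L_c = 59 − 30/2 = 44, R_n = min(1.2×44×8×450, 2.4×27×8×450) = 190.08 kN/bolt; interior L_c = 90 − 30 = 60, R_n = 233.28 kN/bolt. φR_n = 0.75 × (2×190.08 + 6×233.28) = 1334.9 kN.
Tension rupture (net): A_n = (254 − 2×32)×8 = 1520 mm² (U = 1.0, A_e = A_n). φR_n = 0.75 × 450 × 1520 = 513.0 kN.
Tension yield (gross): A_g = 254×8 = 2032 mm². φR_n = 0.90 × 345 × 2032 = 630.9 kN.
Governing: min(1611.2, 1334.9, 513.0, 630.9) = 513.0 kN → net-section rupture.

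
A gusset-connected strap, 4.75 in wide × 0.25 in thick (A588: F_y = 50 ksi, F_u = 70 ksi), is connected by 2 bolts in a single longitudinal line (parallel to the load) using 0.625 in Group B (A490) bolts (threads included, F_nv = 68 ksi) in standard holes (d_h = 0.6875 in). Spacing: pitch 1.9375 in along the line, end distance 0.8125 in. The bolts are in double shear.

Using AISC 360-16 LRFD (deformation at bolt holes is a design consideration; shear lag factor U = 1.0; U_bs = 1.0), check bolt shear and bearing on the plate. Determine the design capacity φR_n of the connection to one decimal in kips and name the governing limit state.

27.1 kips (bearing governs)

Bolt shear: A_b = π(0.625)²/4 = 0.3068 in². φR_n = 0.75 × 68 × 0.3068 × 2 × 2 = 62.6 kips.
Bearing (0.25 in plate, F_u = 70 ksi): end bolts L_c = 0.8125 − 0.6875/2 = 0.46875, R_n = min(1.2×0.46875×0.25×70, 2.4×0.625×0.25×70) = 9.8438 kips/bolt; interior L_c = 1.9375 − 0.6875 = 1.25, R_n = 26.25 kips/bolt. φR_n = 0.75 × (1×9.8438 + 1×26.25) = 27.1 kips.
Governing: min(62.6, 27.1) = 27.1 kips → bearing.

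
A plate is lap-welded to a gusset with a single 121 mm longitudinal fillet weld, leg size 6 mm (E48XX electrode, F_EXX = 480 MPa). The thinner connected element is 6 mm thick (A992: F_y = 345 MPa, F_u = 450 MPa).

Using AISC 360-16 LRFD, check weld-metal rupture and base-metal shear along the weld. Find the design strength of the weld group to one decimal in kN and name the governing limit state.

110.9 kN (weld metal governs)

Weld metal: throat = 0.707×6 = 4.242 mm, L = 121 mm. φR_n = 0.75 × 0.6 × 480 × 4.242 × 121 = 110.9 kN.
Base metal shear (6 mm plate): yield φR_n = 1.0×0.6×345×6×121 = 150.3 kN; rupture φR_n = 0.75×0.6×450×6×121 = 147.0 kN; take 147.0 kN (rupture).
Governing: min(110.9, 147.0) = 110.9 kN → weld metal.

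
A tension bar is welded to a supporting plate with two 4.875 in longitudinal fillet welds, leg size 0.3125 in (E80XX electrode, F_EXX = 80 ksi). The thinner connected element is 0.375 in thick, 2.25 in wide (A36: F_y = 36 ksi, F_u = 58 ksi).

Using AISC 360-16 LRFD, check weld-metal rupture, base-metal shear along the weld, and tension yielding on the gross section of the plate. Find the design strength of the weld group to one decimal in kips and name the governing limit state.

27.3 kips (gross-section yield governs)

Weld metal: throat = 0.707×0.3125 = 0.22094 in, L = 2×4.875 = 9.75 in. φR_n = 0.75 × 0.6 × 80 × 0.22094 × 9.75 = 77.5 kips.
Base metal shear (0.375 in plate): yield φR_n = 1.0×0.6×36×0.375×9.75 = 79.0 kips; rupture φR_n = 0.75×0.6×58×0.375×9.75 = 95.4 kips; take 79.0 kips (yield).
Tension yield (gross): A_g = 2.25×0.375 = 0.84375 in². φR_n = 0.90 × 36 × 0.84375 = 27.3 kips.
Governing: min(77.5, 79.0, 27.3) = 27.3 kips → gross-section yield.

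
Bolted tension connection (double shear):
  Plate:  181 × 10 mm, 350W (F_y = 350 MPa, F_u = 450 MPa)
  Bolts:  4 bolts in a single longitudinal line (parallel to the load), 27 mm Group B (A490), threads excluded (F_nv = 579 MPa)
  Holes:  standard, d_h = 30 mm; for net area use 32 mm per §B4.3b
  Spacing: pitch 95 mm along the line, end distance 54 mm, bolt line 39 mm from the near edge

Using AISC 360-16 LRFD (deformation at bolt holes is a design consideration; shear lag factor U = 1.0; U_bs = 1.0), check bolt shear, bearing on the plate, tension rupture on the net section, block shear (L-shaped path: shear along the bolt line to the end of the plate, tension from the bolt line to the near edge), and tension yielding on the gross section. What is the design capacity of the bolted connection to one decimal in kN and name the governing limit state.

Bolt shear: A_b = π(27)²/4 = 572.56 mm². φR_n = 0.75 × 579 × 572.56 × 4 × 2 = 1989.1 kN.
Bearing (10 mm plate, F_u = 450 MPa): end bolts L_c = 54 − 30/2 = 39, R_n = min(1.2×39×10×450, 2.4×27×10×450) = 210.6 kN/bolt; interior L_c = 95 − 30 = 65, R_n = 291.6 kN/bolt. φR_n = 0.75 × (1×210.6 + 3×291.6) = 814.1 kN.
Tension rupture (net): A_n = (181 − 1×32)×10 = 1490 mm² (U = 1.0, A_e = A_n). φR_n = 0.75 × 450 × 1490 = 502.9 kN.
Block shear: shear path 1×[54+3×95] = 1×339 mm, A_gv = 3390, A_nv = 1×(339 − 3.5×32)×10 = 2270 mm²; tension to near edge: (39 − 0.5×32)×10 = 230 mm². R_n = min(0.6×450×2270, 0.6×350×3390) + 1.0×450×230 = min(612.9, 711.9) + 103.5 = 716.4 kN. φR_n = 0.75 × 716.4 = 537.3 kN.
Tension yield (gross): A_g = 181×10 = 1810 mm². φR_n = 0.90 × 350 × 1810 = 570.2 kN.
Governing: min(1989.1, 814.1, 502.9, 537.3, 570.2) = 502.9 kN → net-section rupture.

502.9 kN (net-section rupture governs)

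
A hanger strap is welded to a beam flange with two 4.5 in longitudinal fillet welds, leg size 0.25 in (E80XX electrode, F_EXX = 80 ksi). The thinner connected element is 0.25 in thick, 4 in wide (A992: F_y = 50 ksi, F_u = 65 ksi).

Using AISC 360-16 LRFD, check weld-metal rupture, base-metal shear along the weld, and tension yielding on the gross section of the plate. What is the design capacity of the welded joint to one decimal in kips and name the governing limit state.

45.0 kips (gross-section yield governs)

Weld metal: throat = 0.707×0.25 = 0.17675 in, L = 2×4.5 = 9 in. φR_n = 0.75 × 0.6 × 80 × 0.17675 × 9 = 57.3 kips.
Base metal shear (0.25 in plate): yield φR_n = 1.0×0.6×50×0.25×9 = 67.5 kips; rupture φR_n = 0.75×0.6×65×0.25×9 = 65.8 kips; take 65.8 kips (rupture).
Tension yield (gross): A_g = 4×0.25 = 1 in². φR_n = 0.90 × 50 × 1 = 45.0 kips.
Governing: min(57.3, 65.8, 45.0) = 45.0 kips → gross-section yield.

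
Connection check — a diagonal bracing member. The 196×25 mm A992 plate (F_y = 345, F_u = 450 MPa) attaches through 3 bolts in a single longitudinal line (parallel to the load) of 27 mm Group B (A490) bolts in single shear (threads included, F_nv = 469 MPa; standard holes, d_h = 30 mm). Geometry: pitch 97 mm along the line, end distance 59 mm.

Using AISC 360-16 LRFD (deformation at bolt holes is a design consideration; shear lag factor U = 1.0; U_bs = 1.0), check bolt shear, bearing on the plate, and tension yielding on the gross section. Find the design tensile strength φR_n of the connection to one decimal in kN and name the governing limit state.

Bolt shear: A_b = π(27)²/4 = 572.56 mm². φR_n = 0.75 × 469 × 572.56 × 3 × 1 = 604.2 kN.
Bearing (25 mm plate, F_u = 450 MPa): end bolts L_c = 59 − 30/2 = 44, R_n = min(1.2×44×25×450, 2.4×27×25×450) = 594 kN/bolt; interior L_c = 97 − 30 = 67, R_n = 729 kN/bolt. φR_n = 0.75 × (1×594 + 2×729) = 1539.0 kN.
Tension yield (gross): A_g = 196×25 = 4900 mm². φR_n = 0.90 × 345 × 4900 = 1521.5 kN.
Governing: min(604.2, 1539.0, 1521.5) = 604.2 kN → bolt shear.

604.2 kN (bolt shear governs)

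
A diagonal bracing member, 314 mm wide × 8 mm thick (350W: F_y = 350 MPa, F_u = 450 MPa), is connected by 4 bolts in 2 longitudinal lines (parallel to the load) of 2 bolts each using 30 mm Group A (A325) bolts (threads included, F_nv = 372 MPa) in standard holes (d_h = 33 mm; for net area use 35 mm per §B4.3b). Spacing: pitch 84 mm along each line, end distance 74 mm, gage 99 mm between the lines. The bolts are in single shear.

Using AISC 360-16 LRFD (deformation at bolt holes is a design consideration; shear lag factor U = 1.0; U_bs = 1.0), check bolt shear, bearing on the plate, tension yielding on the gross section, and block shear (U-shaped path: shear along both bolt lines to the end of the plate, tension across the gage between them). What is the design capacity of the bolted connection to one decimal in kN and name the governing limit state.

Bolt shear: A_b = π(30)²/4 = 706.86 mm². φR_n = 0.75 × 372 × 706.86 × 4 × 1 = 788.9 kN.
Bearing (8 mm plate, F_u = 450 MPa): end bolts L_c = 74 − 33/2 = 57.5, R_n = min(1.2×57.5×8×450, 2.4×30×8×450) = 248.4 kN/bolt; interior L_c = 84 − 33 = 51, R_n = 220.32 kN/bolt. φR_n = 0.75 × (2×248.4 + 2×220.32) = 703.1 kN.
Tension yield (gross): A_g = 314×8 = 2512 mm². φR_n = 0.90 × 350 × 2512 = 791.3 kN.
Block shear: shear path 2×[74+1×84] = 2×158 mm, A_gv = 2528, A_nv = 2×(158 − 1.5×35)×8 = 1688 mm²; tension across gage: (99 − 1×35)×8 = 512 mm². R_n = min(0.6×450×1688, 0.6×350×2528) + 1.0×450×512 = min(455.76, 530.88) + 230.4 = 686.16 kN. φR_n = 0.75 × 686.16 = 514.6 kN.
Governing: min(788.9, 703.1, 791.3, 514.6) = 514.6 kN → block shear.

514.6 kN (block shear governs)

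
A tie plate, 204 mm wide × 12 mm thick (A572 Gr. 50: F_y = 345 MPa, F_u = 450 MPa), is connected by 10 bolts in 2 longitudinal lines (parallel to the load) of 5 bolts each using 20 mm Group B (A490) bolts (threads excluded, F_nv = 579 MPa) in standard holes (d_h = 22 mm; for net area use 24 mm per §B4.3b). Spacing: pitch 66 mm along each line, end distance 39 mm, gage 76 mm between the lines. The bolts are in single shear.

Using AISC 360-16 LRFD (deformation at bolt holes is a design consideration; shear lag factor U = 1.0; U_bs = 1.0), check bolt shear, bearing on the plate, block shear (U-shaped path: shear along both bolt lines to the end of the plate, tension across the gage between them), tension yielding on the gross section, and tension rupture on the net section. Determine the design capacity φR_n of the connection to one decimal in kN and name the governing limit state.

Bolt shear: A_b = π(20)²/4 = 314.16 mm². φR_n = 0.75 × 579 × 314.16 × 10 × 1 = 1364.2 kN.
Bearing (12 mm plate, F_u = 450 MPa): end bolts L_c = 39 − 22/2 = 28, R_n = min(1.2×28×12×450, 2.4×20×12×450) = 181.44 kN/bolt; interior L_c = 66 − 22 = 44, R_n = 259.2 kN/bolt. φR_n = 0.75 × (2×181.44 + 8×259.2) = 1827.4 kN.
Block shear: shear path 2×[39+4×66] = 2×303 mm, A_gv = 7272, A_nv = 2×(303 − 4.5×24)×12 = 4680 mm²; tension across gage: (76 − 1×24)×12 = 624 mm². R_n = min(0.6×450×4680, 0.6×345×7272) + 1.0×450×624 = min(1263.6, 1505.3) + 280.8 = 1544.4 kN. φR_n = 0.75 × 1544.4 = 1158.3 kN.
Tension yield (gross): A_g = 204×12 = 2448 mm². φR_n = 0.90 × 345 × 2448 = 760.1 kN.
Tension rupture (net): A_n = (204 − 2×24)×12 = 1872 mm² (U = 1.0, A_e = A_n). φR_n = 0.75 × 450 × 1872 = 631.8 kN.
Governing: min(1364.2, 1827.4, 1158.3, 760.1, 631.8) = 631.8 kN → net-section rupture.

631.8 kN (net-section rupture governs)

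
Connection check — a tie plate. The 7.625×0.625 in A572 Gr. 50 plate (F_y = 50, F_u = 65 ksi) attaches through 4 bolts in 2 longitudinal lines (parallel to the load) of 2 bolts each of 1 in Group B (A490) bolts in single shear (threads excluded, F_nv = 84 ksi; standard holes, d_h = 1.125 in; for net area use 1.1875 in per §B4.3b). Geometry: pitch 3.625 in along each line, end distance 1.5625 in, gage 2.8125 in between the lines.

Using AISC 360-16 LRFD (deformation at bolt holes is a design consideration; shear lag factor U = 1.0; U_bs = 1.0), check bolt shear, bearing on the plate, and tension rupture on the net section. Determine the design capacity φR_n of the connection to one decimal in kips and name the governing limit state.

160.0 kips (net-section rupture governs)

Bolt shear: A_b = π(1)²/4 = 0.7854 in². φR_n = 0.75 × 84 × 0.7854 × 4 × 1 = 197.9 kips.
Bearing (0.625 in plate, F_u = 65 ksi): end bolts L_c = 1.5625 − 1.125/2 = 1, R_n = min(1.2×1×0.625×65, 2.4×1×0.625×65) = 48.75 kips/bolt; interior L_c = 3.625 − 1.125 = 2.5, R_n = 97.5 kips/bolt. φR_n = 0.75 × (2×48.75 + 2×97.5) = 219.4 kips.
Tension rupture (net): A_n = (7.625 − 2×1.1875)×0.625 = 3.2813 in² (U = 1.0, A_e = A_n). φR_n = 0.75 × 65 × 3.2813 = 160.0 kips.
Governing: min(197.9, 219.4, 160.0) = 160.0 kips → net-section rupture.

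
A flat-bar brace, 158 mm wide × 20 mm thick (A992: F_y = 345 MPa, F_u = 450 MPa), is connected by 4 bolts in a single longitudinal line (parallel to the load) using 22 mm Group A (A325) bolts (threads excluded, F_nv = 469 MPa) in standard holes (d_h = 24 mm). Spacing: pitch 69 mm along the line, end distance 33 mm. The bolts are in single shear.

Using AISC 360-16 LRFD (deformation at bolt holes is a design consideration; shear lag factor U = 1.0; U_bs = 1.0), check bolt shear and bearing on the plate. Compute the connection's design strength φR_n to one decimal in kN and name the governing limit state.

Bolt shear: A_b = π(22)²/4 = 380.13 mm². φR_n = 0.75 × 469 × 380.13 × 4 × 1 = 534.8 kN.
Bearing (20 mm plate, F_u = 450 MPa): end bolts L_c = 33 − 24/2 = 21, R_n = min(1.2×21×20×450, 2.4×22×20×450) = 226.8 kN/bolt; interior L_c = 69 − 24 = 45, R_n = 475.2 kN/bolt. φR_n = 0.75 × (1×226.8 + 3×475.2) = 1239.3 kN.
Governing: min(534.8, 1239.3) = 534.8 kN → bolt shear.

534.8 kN (bolt shear governs)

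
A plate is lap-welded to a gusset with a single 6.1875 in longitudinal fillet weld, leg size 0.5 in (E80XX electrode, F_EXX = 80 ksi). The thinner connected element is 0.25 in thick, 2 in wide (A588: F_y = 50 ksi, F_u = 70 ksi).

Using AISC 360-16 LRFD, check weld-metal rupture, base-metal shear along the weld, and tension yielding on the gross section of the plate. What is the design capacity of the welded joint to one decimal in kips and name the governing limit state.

22.5 kips (gross-section yield governs)

Weld metal: throat = 0.707×0.5 = 0.3535 in, L = 6.1875 in. φR_n = 0.75 × 0.6 × 80 × 0.3535 × 6.1875 = 78.7 kips.
Base metal shear (0.25 in plate): yield φR_n = 1.0×0.6×50×0.25×6.1875 = 46.4 kips; rupture φR_n = 0.75×0.6×70×0.25×6.1875 = 48.7 kips; take 46.4 kips (yield).
Tension yield (gross): A_g = 2×0.25 = 0.5 in². φR_n = 0.90 × 50 × 0.5 = 22.5 kips.
Governing: min(78.7, 46.4, 22.5) = 22.5 kips → gross-section yield.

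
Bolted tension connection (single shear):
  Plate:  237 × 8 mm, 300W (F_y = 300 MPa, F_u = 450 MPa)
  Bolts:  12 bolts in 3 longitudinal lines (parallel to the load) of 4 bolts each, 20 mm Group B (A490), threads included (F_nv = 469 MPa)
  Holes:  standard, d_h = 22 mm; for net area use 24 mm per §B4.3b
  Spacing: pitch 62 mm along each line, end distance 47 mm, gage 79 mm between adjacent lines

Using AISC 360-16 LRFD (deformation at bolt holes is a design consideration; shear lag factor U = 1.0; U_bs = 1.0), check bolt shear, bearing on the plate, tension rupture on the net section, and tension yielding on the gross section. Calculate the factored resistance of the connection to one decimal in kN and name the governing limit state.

445.5 kN (net-section rupture governs)

Bolt shear: A_b = π(20)²/4 = 314.16 mm². φR_n = 0.75 × 469 × 314.16 × 12 × 1 = 1326.1 kN.
Bearing (8 mm plate, F_u = 450 MPa): end bolts L_c = 47 − 22/2 = 36, R_n = min(1.2×36×8×450, 2.4×20×8×450) = 155.52 kN/bolt; interior L_c = 62 − 22 = 40, R_n = 172.8 kN/bolt. φR_n = 0.75 × (3×155.52 + 9×172.8) = 1516.3 kN.
Tension rupture (net): A_n = (237 − 3×24)×8 = 1320 mm² (U = 1.0, A_e = A_n). φR_n = 0.75 × 450 × 1320 = 445.5 kN.
Tension yield (gross): A_g = 237×8 = 1896 mm². φR_n = 0.90 × 300 × 1896 = 511.9 kN.
Governing: min(1326.1, 1516.3, 445.5, 511.9) = 445.5 kN → net-section rupture.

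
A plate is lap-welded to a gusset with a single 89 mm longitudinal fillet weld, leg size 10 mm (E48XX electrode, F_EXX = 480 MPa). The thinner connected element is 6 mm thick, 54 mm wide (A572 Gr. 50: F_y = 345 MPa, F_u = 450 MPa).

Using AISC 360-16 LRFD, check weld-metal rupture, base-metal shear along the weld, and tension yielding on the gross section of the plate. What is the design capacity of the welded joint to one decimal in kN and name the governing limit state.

100.6 kN (gross-section yield governs)

Weld metal: throat = 0.707×10 = 7.07 mm, L = 89 mm. φR_n = 0.75 × 0.6 × 480 × 7.07 × 89 = 135.9 kN.
Base metal shear (6 mm plate): yield φR_n = 1.0×0.6×345×6×89 = 110.5 kN; rupture φR_n = 0.75×0.6×450×6×89 = 108.1 kN; take 108.1 kN (rupture).
Tension yield (gross): A_g = 54×6 = 324 mm². φR_n = 0.90 × 345 × 324 = 100.6 kN.
Governing: min(135.9, 108.1, 100.6) = 100.6 kN → gross-section yield.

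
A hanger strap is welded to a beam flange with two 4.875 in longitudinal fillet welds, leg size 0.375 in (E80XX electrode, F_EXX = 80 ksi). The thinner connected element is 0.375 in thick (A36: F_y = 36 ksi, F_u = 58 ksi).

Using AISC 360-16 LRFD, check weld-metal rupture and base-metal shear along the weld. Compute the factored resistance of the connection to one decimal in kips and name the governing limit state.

Weld metal: throat = 0.707×0.375 = 0.26513 in, L = 2×4.875 = 9.75 in. φR_n = 0.75 × 0.6 × 80 × 0.26513 × 9.75 = 93.1 kips.
Base metal shear (0.375 in plate): yield φR_n = 1.0×0.6×36×0.375×9.75 = 79.0 kips; rupture φR_n = 0.75×0.6×58×0.375×9.75 = 95.4 kips; take 79.0 kips (yield).
Governing: min(93.1, 79.0) = 79.0 kips → base-metal shear.

79.0 kips (base-metal shear governs)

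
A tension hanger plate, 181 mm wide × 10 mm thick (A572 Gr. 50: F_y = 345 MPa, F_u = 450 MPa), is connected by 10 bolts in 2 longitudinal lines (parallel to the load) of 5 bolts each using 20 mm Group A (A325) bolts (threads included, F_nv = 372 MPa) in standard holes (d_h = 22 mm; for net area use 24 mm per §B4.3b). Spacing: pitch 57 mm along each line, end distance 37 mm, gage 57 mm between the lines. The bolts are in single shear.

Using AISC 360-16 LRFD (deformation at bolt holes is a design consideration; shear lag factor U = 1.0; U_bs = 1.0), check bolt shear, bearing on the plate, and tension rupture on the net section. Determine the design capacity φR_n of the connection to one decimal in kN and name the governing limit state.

Bolt shear: A_b = π(20)²/4 = 314.16 mm². φR_n = 0.75 × 372 × 314.16 × 10 × 1 = 876.5 kN.
Bearing (10 mm plate, F_u = 450 MPa): end bolts L_c = 37 − 22/2 = 26, R_n = min(1.2×26×10×450, 2.4×20×10×450) = 140.4 kN/bolt; interior L_c = 57 − 22 = 35, R_n = 189 kN/bolt. φR_n = 0.75 × (2×140.4 + 8×189) = 1344.6 kN.
Tension rupture (net): A_n = (181 − 2×24)×10 = 1330 mm² (U = 1.0, A_e = A_n). φR_n = 0.75 × 450 × 1330 = 448.9 kN.
Governing: min(876.5, 1344.6, 448.9) = 448.9 kN → net-section rupture.

448.9 kN (net-section rupture governs)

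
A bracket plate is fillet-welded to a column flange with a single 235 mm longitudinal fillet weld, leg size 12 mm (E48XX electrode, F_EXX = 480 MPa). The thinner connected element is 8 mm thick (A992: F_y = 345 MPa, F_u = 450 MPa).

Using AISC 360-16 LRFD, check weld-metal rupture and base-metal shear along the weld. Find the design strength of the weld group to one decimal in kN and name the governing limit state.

Weld metal: throat = 0.707×12 = 8.484 mm, L = 235 mm. φR_n = 0.75 × 0.6 × 480 × 8.484 × 235 = 430.6 kN.
Base metal shear (8 mm plate): yield φR_n = 1.0×0.6×345×8×235 = 389.2 kN; rupture φR_n = 0.75×0.6×450×8×235 = 380.7 kN; take 380.7 kN (rupture).
Governing: min(430.6, 380.7) = 380.7 kN → base-metal shear.

380.7 kN (base-metal shear governs)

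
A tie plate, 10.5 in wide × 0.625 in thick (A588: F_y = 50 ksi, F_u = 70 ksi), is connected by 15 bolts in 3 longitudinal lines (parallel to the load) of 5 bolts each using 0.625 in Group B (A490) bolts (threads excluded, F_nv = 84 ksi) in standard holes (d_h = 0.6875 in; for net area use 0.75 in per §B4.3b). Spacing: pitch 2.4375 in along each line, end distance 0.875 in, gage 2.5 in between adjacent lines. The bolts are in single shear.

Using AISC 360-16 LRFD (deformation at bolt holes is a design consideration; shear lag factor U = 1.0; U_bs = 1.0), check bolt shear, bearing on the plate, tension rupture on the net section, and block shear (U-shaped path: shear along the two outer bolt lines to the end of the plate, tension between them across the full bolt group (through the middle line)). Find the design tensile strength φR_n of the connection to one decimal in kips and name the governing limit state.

Bolt shear: A_b = π(0.625)²/4 = 0.3068 in². φR_n = 0.75 × 84 × 0.3068 × 15 × 1 = 289.9 kips.
Bearing (0.625 in plate, F_u = 70 ksi): end bolts L_c = 0.875 − 0.6875/2 = 0.53125, R_n = min(1.2×0.53125×0.625×70, 2.4×0.625×0.625×70) = 27.891 kips/bolt; interior L_c = 2.4375 − 0.6875 = 1.75, R_n = 65.625 kips/bolt. φR_n = 0.75 × (3×27.891 + 12×65.625) = 653.4 kips.
Tension rupture (net): A_n = (10.5 − 3×0.75)×0.625 = 5.1563 in² (U = 1.0, A_e = A_n). φR_n = 0.75 × 70 × 5.1563 = 270.7 kips.
Block shear: shear path 2×[0.875+4×2.4375] = 2×10.625 in, A_gv = 13.281, A_nv = 2×(10.625 − 4.5×0.75)×0.625 = 9.0625 in²; tension across gage: (5 − 2×0.75)×0.625 = 2.1875 in². R_n = min(0.6×70×9.0625, 0.6×50×13.281) + 1.0×70×2.1875 = min(380.63, 398.43) + 153.13 = 533.76 kips. φR_n = 0.75 × 533.76 = 400.3 kips.
Governing: min(289.9, 653.4, 270.7, 400.3) = 270.7 kips → net-section rupture.

270.7 kips (net-section rupture governs)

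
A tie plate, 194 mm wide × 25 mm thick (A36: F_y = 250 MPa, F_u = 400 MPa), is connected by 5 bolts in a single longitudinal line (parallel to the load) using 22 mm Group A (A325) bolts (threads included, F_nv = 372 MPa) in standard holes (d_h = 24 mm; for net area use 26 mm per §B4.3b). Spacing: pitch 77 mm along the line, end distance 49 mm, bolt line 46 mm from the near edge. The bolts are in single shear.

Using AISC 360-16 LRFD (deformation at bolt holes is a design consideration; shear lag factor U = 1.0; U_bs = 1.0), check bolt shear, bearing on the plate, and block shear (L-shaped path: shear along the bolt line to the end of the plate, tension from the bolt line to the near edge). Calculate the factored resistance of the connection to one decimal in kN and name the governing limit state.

530.3 kN (bolt shear governs)

Bolt shear: A_b = π(22)²/4 = 380.13 mm². φR_n = 0.75 × 372 × 380.13 × 5 × 1 = 530.3 kN.
Bearing (25 mm plate, F_u = 400 MPa): end bolts L_c = 49 − 24/2 = 37, R_n = min(1.2×37×25×400, 2.4×22×25×400) = 444 kN/bolt; interior L_c = 77 − 24 = 53, R_n = 528 kN/bolt. φR_n = 0.75 × (1×444 + 4×528) = 1917.0 kN.
Block shear: shear path 1×[49+4×77] = 1×357 mm, A_gv = 8925, A_nv = 1×(357 − 4.5×26)×25 = 6000 mm²; tension to near edge: (46 − 0.5×26)×25 = 825 mm². R_n = min(0.6×400×6000, 0.6×250×8925) + 1.0×400×825 = min(1440, 1338.8) + 330 = 1668.8 kN. φR_n = 0.75 × 1668.8 = 1251.6 kN.
Governing: min(530.3, 1917.0, 1251.6) = 530.3 kN → bolt shear.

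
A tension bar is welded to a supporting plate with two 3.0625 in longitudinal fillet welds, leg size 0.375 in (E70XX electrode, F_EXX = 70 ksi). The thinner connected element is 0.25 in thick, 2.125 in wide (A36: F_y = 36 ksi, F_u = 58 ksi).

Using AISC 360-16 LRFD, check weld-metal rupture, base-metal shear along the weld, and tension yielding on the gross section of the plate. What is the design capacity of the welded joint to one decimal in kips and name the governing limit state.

17.2 kips (gross-section yield governs)

Weld metal: throat = 0.707×0.375 = 0.26513 in, L = 2×3.0625 = 6.125 in. φR_n = 0.75 × 0.6 × 70 × 0.26513 × 6.125 = 51.2 kips.
Base metal shear (0.25 in plate): yield φR_n = 1.0×0.6×36×0.25×6.125 = 33.1 kips; rupture φR_n = 0.75×0.6×58×0.25×6.125 = 40.0 kips; take 33.1 kips (yield).
Tension yield (gross): A_g = 2.125×0.25 = 0.53125 in². φR_n = 0.90 × 36 × 0.53125 = 17.2 kips.
Governing: min(51.2, 33.1, 17.2) = 17.2 kips → gross-section yield.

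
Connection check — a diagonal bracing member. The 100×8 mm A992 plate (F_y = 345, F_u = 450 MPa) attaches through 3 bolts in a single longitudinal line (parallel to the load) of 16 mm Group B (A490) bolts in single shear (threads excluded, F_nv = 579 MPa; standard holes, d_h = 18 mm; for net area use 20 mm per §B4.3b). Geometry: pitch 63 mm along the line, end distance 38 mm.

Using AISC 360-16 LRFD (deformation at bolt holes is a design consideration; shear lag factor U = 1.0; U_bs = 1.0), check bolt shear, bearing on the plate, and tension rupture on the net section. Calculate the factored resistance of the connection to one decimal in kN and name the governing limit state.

Bolt shear: A_b = π(16)²/4 = 201.06 mm². φR_n = 0.75 × 579 × 201.06 × 3 × 1 = 261.9 kN.
Bearing (8 mm plate, F_u = 450 MPa): end bolts L_c = 38 − 18/2 = 29, R_n = min(1.2×29×8×450, 2.4×16×8×450) = 125.28 kN/bolt; interior L_c = 63 − 18 = 45, R_n = 138.24 kN/bolt. φR_n = 0.75 × (1×125.28 + 2×138.24) = 301.3 kN.
Tension rupture (net): A_n = (100 − 1×20)×8 = 640 mm² (U = 1.0, A_e = A_n). φR_n = 0.75 × 450 × 640 = 216.0 kN.
Governing: min(261.9, 301.3, 216.0) = 216.0 kN → net-section rupture.

216.0 kN (net-section rupture governs)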